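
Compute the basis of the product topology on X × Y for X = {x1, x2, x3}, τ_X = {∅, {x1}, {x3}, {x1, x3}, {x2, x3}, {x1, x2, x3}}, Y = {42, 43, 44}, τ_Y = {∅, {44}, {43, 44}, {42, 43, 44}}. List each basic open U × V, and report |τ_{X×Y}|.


Basis B = {∅ × ∅, {x1} × {44}, {x3} × {44}, {x1} × {43, 44}, {x1, x3} × {44}, {x2, x3} × {44}, {x3} × {43, 44}, {x1} × {42, 43, 44}, {x1, x2, x3} × {44}, {x3} × {42, 43, 44}, {x1, x3} × {43, 44}, {x2, x3} × {43, 44}, {x1, x3} × {42, 43, 44}, {x1, x2, x3} × {43, 44}, {x2, x3} × {42, 43, 44}, {x1, x2, x3} × {42, 43, 44}}; |τ_{X×Y}| = 40.

Enumerate products U × V with U ∈ τ_X, V ∈ τ_Y (deduplicated):
  ∅ × ∅ = {} (∅)
  {x1} × {44} = {(x1,44)}
  {x3} × {44} = {(x3,44)}
  {x1} × {43, 44} = {(x1,43), (x1,44)}
  {x1, x3} × {44} = {(x1,44), (x3,44)}
  {x2, x3} × {44} = {(x2,44), (x3,44)}
  {x3} × {43, 44} = {(x3,43), (x3,44)}
  {x1} × {42, 43, 44} = {(x1,42), (x1,43), (x1,44)}
  {x1, x2, x3} × {44} = {(x1,44), (x2,44), (x3,44)}
  {x3} × {42, 43, 44} = {(x3,42), (x3,43), (x3,44)}
  {x1, x3} × {43, 44} = {(x1,43), (x1,44), (x3,43), (x3,44)}
  {x2, x3} × {43, 44} = {(x2,43), (x2,44), (x3,43), (x3,44)}
  {x1, x3} × {42, 43, 44} = {(x1,42), (x1,43), (x1,44), (x3,42), (x3,43), (x3,44)}
  {x1, x2, x3} × {43, 44} = {(x1,43), (x1,44), (x2,43), (x2,44), (x3,43), (x3,44)}
  {x2, x3} × {42, 43, 44} = {(x2,42), (x2,43), (x2,44), (x3,42), (x3,43), (x3,44)}
  {x1, x2, x3} × {42, 43, 44} = {(x1,42), (x1,43), (x1,44), (x2,42), (x2,43), (x2,44), (x3,42), (x3,43), (x3,44)}
These 16 distinct sets form the basis B.
Close under arbitrary unions to get τ_{X×Y}; counting gives |τ_{X×Y}| = 40.


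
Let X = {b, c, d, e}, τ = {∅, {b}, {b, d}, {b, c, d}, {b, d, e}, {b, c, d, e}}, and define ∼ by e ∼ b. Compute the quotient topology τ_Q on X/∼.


X/∼ = {[b=e], [c], [d]}; |τ_Q| = 3.

Equivalence classes: [b=e], [c], [d].
Quotient map π: X → X/∼ sends b ↦ [b=e], c ↦ [c], d ↦ [d], e ↦ [b=e].
For each subset V ⊆ X/∼, compute π^{-1}(V) ⊆ X and check whether π^{-1}(V) ∈ τ. V is open in τ_Q iff π^{-1}(V) ∈ τ.
  V = {}: π^{-1}(V) = ∅ ∈ τ ✓.
  V = {[b=e]}: π^{-1}(V) = {b, e} ∉ τ ✗.
  V = {[c]}: π^{-1}(V) = {c} ∉ τ ✗.
  V = {[b=e], [c]}: π^{-1}(V) = {b, c, e} ∉ τ ✗.
  V = {[d]}: π^{-1}(V) = {d} ∉ τ ✗.
  V = {[b=e], [d]}: π^{-1}(V) = {b, d, e} ∈ τ ✓.
  V = {[c], [d]}: π^{-1}(V) = {c, d} ∉ τ ✗.
  V = {[b=e], [c], [d]}: π^{-1}(V) = {b, c, d, e} ∈ τ ✓.
Open sets in the quotient: τ_Q = {{}, {[b=e], [d]}, {[b=e], [c], [d]}} (3 elements).


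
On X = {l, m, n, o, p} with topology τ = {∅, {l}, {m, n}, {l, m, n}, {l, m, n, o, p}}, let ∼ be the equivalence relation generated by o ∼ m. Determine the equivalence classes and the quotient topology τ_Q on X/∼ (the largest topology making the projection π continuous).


X/∼ = {[l], [m=o], [n], [p]}; |τ_Q| = 3.

Equivalence classes: [l], [m=o], [n], [p].
Quotient map π: X → X/∼ sends l ↦ [l], m ↦ [m=o], n ↦ [n], o ↦ [m=o], p ↦ [p].
For each subset V ⊆ X/∼, compute π^{-1}(V) ⊆ X and check whether π^{-1}(V) ∈ τ. V is open in τ_Q iff π^{-1}(V) ∈ τ.
  V = {}: π^{-1}(V) = ∅ ∈ τ ✓.
  V = {[l]}: π^{-1}(V) = {l} ∈ τ ✓.
  V = {[m=o]}: π^{-1}(V) = {m, o} ∉ τ ✗.
  V = {[l], [m=o]}: π^{-1}(V) = {l, m, o} ∉ τ ✗.
  V = {[n]}: π^{-1}(V) = {n} ∉ τ ✗.
  V = {[l], [n]}: π^{-1}(V) = {l, n} ∉ τ ✗.
  V = {[m=o], [n]}: π^{-1}(V) = {m, n, o} ∉ τ ✗.
  V = {[l], [m=o], [n]}: π^{-1}(V) = {l, m, n, o} ∉ τ ✗.
  V = {[p]}: π^{-1}(V) = {p} ∉ τ ✗.
  V = {[l], [p]}: π^{-1}(V) = {l, p} ∉ τ ✗.
  V = {[m=o], [p]}: π^{-1}(V) = {m, o, p} ∉ τ ✗.
  V = {[l], [m=o], [p]}: π^{-1}(V) = {l, m, o, p} ∉ τ ✗.
  V = {[n], [p]}: π^{-1}(V) = {n, p} ∉ τ ✗.
  V = {[l], [n], [p]}: π^{-1}(V) = {l, n, p} ∉ τ ✗.
  V = {[m=o], [n], [p]}: π^{-1}(V) = {m, n, o, p} ∉ τ ✗.
  V = {[l], [m=o], [n], [p]}: π^{-1}(V) = {l, m, n, o, p} ∈ τ ✓.
Open sets in the quotient: τ_Q = {{}, {[l]}, {[l], [m=o], [n], [p]}} (3 elements).


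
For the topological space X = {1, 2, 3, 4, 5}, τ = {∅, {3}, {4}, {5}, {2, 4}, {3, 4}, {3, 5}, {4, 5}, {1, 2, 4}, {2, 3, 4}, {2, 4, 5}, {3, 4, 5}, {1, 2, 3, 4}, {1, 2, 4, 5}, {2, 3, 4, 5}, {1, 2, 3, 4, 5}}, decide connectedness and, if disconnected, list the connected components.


(X, τ) is disconnected; components = [{3}, {5}, {1, 2, 4}].

Find clopen sets (U ∈ τ with X ∖ U ∈ τ):
  U = ∅, X ∖ U = {1, 2, 3, 4, 5} — both open, so U is clopen.
  U = {3}, X ∖ U = {1, 2, 4, 5} — both open, so U is clopen.
  U = {5}, X ∖ U = {1, 2, 3, 4} — both open, so U is clopen.
  U = {3, 5}, X ∖ U = {1, 2, 4} — both open, so U is clopen.
  U = {1, 2, 4}, X ∖ U = {3, 5} — both open, so U is clopen.
  U = {1, 2, 3, 4}, X ∖ U = {5} — both open, so U is clopen.
  U = {1, 2, 4, 5}, X ∖ U = {3} — both open, so U is clopen.
  U = {1, 2, 3, 4, 5}, X ∖ U = ∅ — both open, so U is clopen.
Nontrivial clopen(s) exist: e.g. {1, 2, 4}. So (X, τ) is disconnected.
Compute connected components by grouping points that agree on all clopens:
  component: {3}
  component: {5}
  component: {1, 2, 4}


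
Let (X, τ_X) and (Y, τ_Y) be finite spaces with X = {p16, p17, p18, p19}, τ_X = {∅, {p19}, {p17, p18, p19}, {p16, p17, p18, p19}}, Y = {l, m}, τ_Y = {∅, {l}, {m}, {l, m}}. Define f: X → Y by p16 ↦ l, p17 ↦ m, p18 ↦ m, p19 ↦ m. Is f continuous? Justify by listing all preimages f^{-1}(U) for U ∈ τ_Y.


f is NOT continuous.

Compute f^{-1}(U) for each U ∈ τ_Y:
  U = ∅: f^{-1}(U) = ∅ ∈ τ_X ✓.
  U = {l}: f^{-1}(U) = {p16} ∉ τ_X ✗.
  U = {m}: f^{-1}(U) = {p17, p18, p19} ∈ τ_X ✓.
  U = {l, m}: f^{-1}(U) = {p16, p17, p18, p19} ∈ τ_X ✓.
Found U = {l} with f^{-1}(U) = {p16} not in τ_X. Therefore f is NOT continuous.


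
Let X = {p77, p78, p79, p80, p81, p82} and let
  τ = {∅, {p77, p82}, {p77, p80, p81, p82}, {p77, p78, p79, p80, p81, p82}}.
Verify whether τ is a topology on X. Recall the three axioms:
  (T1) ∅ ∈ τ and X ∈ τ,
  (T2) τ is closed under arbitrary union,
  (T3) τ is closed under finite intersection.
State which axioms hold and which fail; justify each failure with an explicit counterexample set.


τ IS a topology on X.

Axiom (T1): ∅ ∈ τ? Yes; X ∈ τ? Yes.
Axiom (T2/T3): check pairwise unions and intersections of members of τ.
All pairwise intersections and unions checked — each lies in τ. Therefore τ satisfies (T1), (T2), (T3): it IS a topology on X.


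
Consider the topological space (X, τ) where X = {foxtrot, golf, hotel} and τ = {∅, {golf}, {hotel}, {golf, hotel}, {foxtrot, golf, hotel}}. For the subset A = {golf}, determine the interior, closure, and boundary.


int(A) = {golf}, cl(A) = {foxtrot, golf}, ∂A = {foxtrot}.

Closed sets in (X, τ) are complements of opens:
  closed(X, τ) = {∅, {foxtrot}, {foxtrot, golf}, {foxtrot, hotel}, {foxtrot, golf, hotel}}.
int(A) = ⋃ {U ∈ τ : U ⊆ A}. Opens contained in A: ∅, {golf}.
Taking the union of these: int(A) = {golf}.
cl(A) = ⋂ {C closed : A ⊆ C}. Closed sets containing A: {foxtrot, golf}, {foxtrot, golf, hotel}.
Intersecting these: cl(A) = {foxtrot, golf}.
∂A = cl(A) ∖ int(A) = {foxtrot, golf} ∖ {golf} = {foxtrot}.


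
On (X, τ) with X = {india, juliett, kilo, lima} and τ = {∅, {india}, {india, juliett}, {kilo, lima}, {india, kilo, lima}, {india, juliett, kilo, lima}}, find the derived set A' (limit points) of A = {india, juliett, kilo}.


A' = {juliett, lima}

For each x ∈ X, list the open sets U ∈ τ with x ∈ U, then check whether U ∩ (A ∖ {x}) ≠ ∅ for every such U.
  x = india: open {india} ∋ x has {india} ∩ (A ∖ {india}) = ∅, so x is NOT a limit point.
  x = juliett: opens ∋ x are {india, juliett}, {india, juliett, kilo, lima}; each meets A ∖ {juliett}, so x IS a limit point.
  x = kilo: open {kilo, lima} ∋ x has {kilo, lima} ∩ (A ∖ {kilo}) = ∅, so x is NOT a limit point.
  x = lima: opens ∋ x are {kilo, lima}, {india, kilo, lima}, {india, juliett, kilo, lima}; each meets A ∖ {lima}, so x IS a limit point.
Collecting: A' = {juliett, lima}.


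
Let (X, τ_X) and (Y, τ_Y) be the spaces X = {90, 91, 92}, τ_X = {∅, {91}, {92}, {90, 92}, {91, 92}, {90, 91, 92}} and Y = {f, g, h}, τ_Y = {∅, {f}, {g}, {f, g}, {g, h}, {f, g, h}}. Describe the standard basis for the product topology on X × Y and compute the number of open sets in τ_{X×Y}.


Basis B = {∅ × ∅, {91} × {f}, {91} × {g}, {92} × {f}, {92} × {g}, {90, 92} × {f}, {90, 92} × {g}, {91} × {f, g}, {91, 92} × {f}, {91} × {g, h}, {91, 92} × {g}, {92} × {f, g}, {92} × {g, h}, {90, 91, 92} × {f}, {90, 91, 92} × {g}, {91} × {f, g, h}, {92} × {f, g, h}, {90, 92} × {f, g}, {90, 92} × {g, h}, {91, 92} × {f, g}, {91, 92} × {g, h}, {90, 92} × {f, g, h}, {90, 91, 92} × {f, g}, {90, 91, 92} × {g, h}, {91, 92} × {f, g, h}, {90, 91, 92} × {f, g, h}}; |τ_{X×Y}| = 108.

Enumerate products U × V with U ∈ τ_X, V ∈ τ_Y (deduplicated):
  ∅ × ∅ = {} (∅)
  {91} × {f} = {(91,f)}
  {91} × {g} = {(91,g)}
  {92} × {f} = {(92,f)}
  {92} × {g} = {(92,g)}
  {90, 92} × {f} = {(90,f), (92,f)}
  {90, 92} × {g} = {(90,g), (92,g)}
  {91} × {f, g} = {(91,f), (91,g)}
  {91, 92} × {f} = {(91,f), (92,f)}
  {91} × {g, h} = {(91,g), (91,h)}
  {91, 92} × {g} = {(91,g), (92,g)}
  {92} × {f, g} = {(92,f), (92,g)}
  {92} × {g, h} = {(92,g), (92,h)}
  {90, 91, 92} × {f} = {(90,f), (91,f), (92,f)}
  {90, 91, 92} × {g} = {(90,g), (91,g), (92,g)}
  {91} × {f, g, h} = {(91,f), (91,g), (91,h)}
  {92} × {f, g, h} = {(92,f), (92,g), (92,h)}
  {90, 92} × {f, g} = {(90,f), (90,g), (92,f), (92,g)}
  {90, 92} × {g, h} = {(90,g), (90,h), (92,g), (92,h)}
  {91, 92} × {f, g} = {(91,f), (91,g), (92,f), (92,g)}
  {91, 92} × {g, h} = {(91,g), (91,h), (92,g), (92,h)}
  {90, 92} × {f, g, h} = {(90,f), (90,g), (90,h), (92,f), (92,g), (92,h)}
  {90, 91, 92} × {f, g} = {(90,f), (90,g), (91,f), (91,g), (92,f), (92,g)}
  {90, 91, 92} × {g, h} = {(90,g), (90,h), (91,g), (91,h), (92,g), (92,h)}
  {91, 92} × {f, g, h} = {(91,f), (91,g), (91,h), (92,f), (92,g), (92,h)}
  {90, 91, 92} × {f, g, h} = {(90,f), (90,g), (90,h), (91,f), (91,g), (91,h), (92,f), (92,g), (92,h)}
These 26 distinct sets form the basis B.
Close under arbitrary unions to get τ_{X×Y}; counting gives |τ_{X×Y}| = 108.


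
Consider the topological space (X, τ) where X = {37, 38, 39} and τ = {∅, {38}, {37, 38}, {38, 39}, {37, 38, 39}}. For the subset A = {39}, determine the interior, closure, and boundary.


int(A) = ∅, cl(A) = {39}, ∂A = {39}.

Closed sets in (X, τ) are complements of opens:
  closed(X, τ) = {∅, {37}, {39}, {37, 39}, {37, 38, 39}}.
int(A) = ⋃ {U ∈ τ : U ⊆ A}. Opens contained in A: ∅.
Taking the union of these: int(A) = ∅.
cl(A) = ⋂ {C closed : A ⊆ C}. Closed sets containing A: {39}, {37, 39}, {37, 38, 39}.
Intersecting these: cl(A) = {39}.
∂A = cl(A) ∖ int(A) = {39} ∖ ∅ = {39}.


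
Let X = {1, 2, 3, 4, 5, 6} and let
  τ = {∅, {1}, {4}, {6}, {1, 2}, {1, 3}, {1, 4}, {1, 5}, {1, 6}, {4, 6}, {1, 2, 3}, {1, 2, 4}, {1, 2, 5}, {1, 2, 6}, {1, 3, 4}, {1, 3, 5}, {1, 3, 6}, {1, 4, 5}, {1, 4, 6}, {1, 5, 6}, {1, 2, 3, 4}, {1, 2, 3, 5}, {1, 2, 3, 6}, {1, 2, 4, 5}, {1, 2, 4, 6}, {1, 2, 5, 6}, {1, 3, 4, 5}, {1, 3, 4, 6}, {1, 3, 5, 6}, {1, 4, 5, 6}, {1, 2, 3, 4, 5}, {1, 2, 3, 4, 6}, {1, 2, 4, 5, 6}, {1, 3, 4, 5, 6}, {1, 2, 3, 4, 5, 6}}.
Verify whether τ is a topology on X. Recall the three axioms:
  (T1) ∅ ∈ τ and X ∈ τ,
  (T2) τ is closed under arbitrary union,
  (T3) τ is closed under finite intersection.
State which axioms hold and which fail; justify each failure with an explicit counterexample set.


τ is NOT a topology on X.

Axiom (T1): ∅ ∈ τ? Yes; X ∈ τ? Yes.
Axiom (T2/T3): check pairwise unions and intersections of members of τ.
Counterexample for (T2): {6} ∪ {1, 2, 3, 5} = {1, 2, 3, 5, 6} ∉ τ. Therefore τ is NOT a topology.


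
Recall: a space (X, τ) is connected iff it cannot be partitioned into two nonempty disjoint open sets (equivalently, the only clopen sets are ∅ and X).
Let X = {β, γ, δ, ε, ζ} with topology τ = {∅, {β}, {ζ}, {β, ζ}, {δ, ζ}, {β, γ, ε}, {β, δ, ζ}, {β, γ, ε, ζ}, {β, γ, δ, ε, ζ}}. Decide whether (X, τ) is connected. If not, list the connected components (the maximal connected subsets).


(X, τ) is disconnected; components = [{δ, ζ}, {β, γ, ε}].

Find clopen sets (U ∈ τ with X ∖ U ∈ τ):
  U = ∅, X ∖ U = {β, γ, δ, ε, ζ} — both open, so U is clopen.
  U = {δ, ζ}, X ∖ U = {β, γ, ε} — both open, so U is clopen.
  U = {β, γ, ε}, X ∖ U = {δ, ζ} — both open, so U is clopen.
  U = {β, γ, δ, ε, ζ}, X ∖ U = ∅ — both open, so U is clopen.
Nontrivial clopen(s) exist: e.g. {β, γ, ε}. So (X, τ) is disconnected.
Compute connected components by grouping points that agree on all clopens:
  component: {δ, ζ}
  component: {β, γ, ε}


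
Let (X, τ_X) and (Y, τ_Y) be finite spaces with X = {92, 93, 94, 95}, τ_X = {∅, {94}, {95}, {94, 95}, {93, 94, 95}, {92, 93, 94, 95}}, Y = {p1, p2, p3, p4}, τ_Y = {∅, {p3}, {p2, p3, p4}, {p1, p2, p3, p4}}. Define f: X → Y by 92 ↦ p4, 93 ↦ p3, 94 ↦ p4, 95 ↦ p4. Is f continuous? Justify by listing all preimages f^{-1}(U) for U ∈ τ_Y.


f is NOT continuous.

Compute f^{-1}(U) for each U ∈ τ_Y:
  U = ∅: f^{-1}(U) = ∅ ∈ τ_X ✓.
  U = {p3}: f^{-1}(U) = {93} ∉ τ_X ✗.
  U = {p2, p3, p4}: f^{-1}(U) = {92, 93, 94, 95} ∈ τ_X ✓.
  U = {p1, p2, p3, p4}: f^{-1}(U) = {92, 93, 94, 95} ∈ τ_X ✓.
Found U = {p3} with f^{-1}(U) = {93} not in τ_X. Therefore f is NOT continuous.


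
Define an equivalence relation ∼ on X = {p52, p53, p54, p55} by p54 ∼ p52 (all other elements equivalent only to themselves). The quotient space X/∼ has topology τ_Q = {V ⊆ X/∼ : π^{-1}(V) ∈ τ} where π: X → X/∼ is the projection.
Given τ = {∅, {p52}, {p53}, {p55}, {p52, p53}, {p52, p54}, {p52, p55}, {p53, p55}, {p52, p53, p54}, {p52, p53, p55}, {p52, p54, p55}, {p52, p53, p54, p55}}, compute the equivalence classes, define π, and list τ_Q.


X/∼ = {[p52=p54], [p53], [p55]}; |τ_Q| = 8.

Equivalence classes: [p52=p54], [p53], [p55].
Quotient map π: X → X/∼ sends p52 ↦ [p52=p54], p53 ↦ [p53], p54 ↦ [p52=p54], p55 ↦ [p55].
For each subset V ⊆ X/∼, compute π^{-1}(V) ⊆ X and check whether π^{-1}(V) ∈ τ. V is open in τ_Q iff π^{-1}(V) ∈ τ.
  V = {}: π^{-1}(V) = ∅ ∈ τ ✓.
  V = {[p52=p54]}: π^{-1}(V) = {p52, p54} ∈ τ ✓.
  V = {[p53]}: π^{-1}(V) = {p53} ∈ τ ✓.
  V = {[p52=p54], [p53]}: π^{-1}(V) = {p52, p53, p54} ∈ τ ✓.
  V = {[p55]}: π^{-1}(V) = {p55} ∈ τ ✓.
  V = {[p52=p54], [p55]}: π^{-1}(V) = {p52, p54, p55} ∈ τ ✓.
  V = {[p53], [p55]}: π^{-1}(V) = {p53, p55} ∈ τ ✓.
  V = {[p52=p54], [p53], [p55]}: π^{-1}(V) = {p52, p53, p54, p55} ∈ τ ✓.
Open sets in the quotient: τ_Q = {{}, {[p52=p54]}, {[p53]}, {[p52=p54], [p53]}, {[p55]}, {[p52=p54], [p55]}, {[p53], [p55]}, {[p52=p54], [p53], [p55]}} (8 elements).


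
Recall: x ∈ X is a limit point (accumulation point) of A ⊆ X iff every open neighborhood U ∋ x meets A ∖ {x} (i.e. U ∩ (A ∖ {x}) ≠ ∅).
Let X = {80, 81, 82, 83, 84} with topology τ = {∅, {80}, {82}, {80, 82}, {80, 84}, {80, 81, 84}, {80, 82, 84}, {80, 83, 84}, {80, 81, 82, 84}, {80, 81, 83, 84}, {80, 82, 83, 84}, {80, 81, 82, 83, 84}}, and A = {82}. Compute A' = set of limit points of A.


A' = ∅

For each x ∈ X, list the open sets U ∈ τ with x ∈ U, then check whether U ∩ (A ∖ {x}) ≠ ∅ for every such U.
  x = 80: open {80} ∋ x has {80} ∩ (A ∖ {80}) = ∅, so x is NOT a limit point.
  x = 81: open {80, 81, 84} ∋ x has {80, 81, 84} ∩ (A ∖ {81}) = ∅, so x is NOT a limit point.
  x = 82: open {82} ∋ x has {82} ∩ (A ∖ {82}) = ∅, so x is NOT a limit point.
  x = 83: open {80, 83, 84} ∋ x has {80, 83, 84} ∩ (A ∖ {83}) = ∅, so x is NOT a limit point.
  x = 84: open {80, 84} ∋ x has {80, 84} ∩ (A ∖ {84}) = ∅, so x is NOT a limit point.
Collecting: A' = ∅.


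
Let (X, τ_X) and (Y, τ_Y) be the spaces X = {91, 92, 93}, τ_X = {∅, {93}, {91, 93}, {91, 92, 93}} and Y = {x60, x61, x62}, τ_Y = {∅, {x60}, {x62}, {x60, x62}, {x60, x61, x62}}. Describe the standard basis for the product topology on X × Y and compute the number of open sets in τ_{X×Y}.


Basis B = {∅ × ∅, {93} × {x60}, {93} × {x62}, {91, 93} × {x60}, {91, 93} × {x62}, {93} × {x60, x62}, {91, 92, 93} × {x60}, {91, 92, 93} × {x62}, {93} × {x60, x61, x62}, {91, 93} × {x60, x62}, {91, 93} × {x60, x61, x62}, {91, 92, 93} × {x60, x62}, {91, 92, 93} × {x60, x61, x62}}; |τ_{X×Y}| = 30.

Enumerate products U × V with U ∈ τ_X, V ∈ τ_Y (deduplicated):
  ∅ × ∅ = {} (∅)
  {93} × {x60} = {(93,x60)}
  {93} × {x62} = {(93,x62)}
  {91, 93} × {x60} = {(91,x60), (93,x60)}
  {91, 93} × {x62} = {(91,x62), (93,x62)}
  {93} × {x60, x62} = {(93,x60), (93,x62)}
  {91, 92, 93} × {x60} = {(91,x60), (92,x60), (93,x60)}
  {91, 92, 93} × {x62} = {(91,x62), (92,x62), (93,x62)}
  {93} × {x60, x61, x62} = {(93,x60), (93,x61), (93,x62)}
  {91, 93} × {x60, x62} = {(91,x60), (91,x62), (93,x60), (93,x62)}
  {91, 93} × {x60, x61, x62} = {(91,x60), (91,x61), (91,x62), (93,x60), (93,x61), (93,x62)}
  {91, 92, 93} × {x60, x62} = {(91,x60), (91,x62), (92,x60), (92,x62), (93,x60), (93,x62)}
  {91, 92, 93} × {x60, x61, x62} = {(91,x60), (91,x61), (91,x62), (92,x60), (92,x61), (92,x62), (93,x60), (93,x61), (93,x62)}
These 13 distinct sets form the basis B.
Close under arbitrary unions to get τ_{X×Y}; counting gives |τ_{X×Y}| = 30.


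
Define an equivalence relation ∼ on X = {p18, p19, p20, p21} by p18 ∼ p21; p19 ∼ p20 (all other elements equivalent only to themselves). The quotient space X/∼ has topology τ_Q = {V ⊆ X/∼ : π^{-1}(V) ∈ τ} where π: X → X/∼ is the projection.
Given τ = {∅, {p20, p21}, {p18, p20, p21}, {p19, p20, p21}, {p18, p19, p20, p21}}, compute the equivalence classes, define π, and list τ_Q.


X/∼ = {[p18=p21], [p19=p20]}; |τ_Q| = 2.

Equivalence classes: [p18=p21], [p19=p20].
Quotient map π: X → X/∼ sends p18 ↦ [p18=p21], p19 ↦ [p19=p20], p20 ↦ [p19=p20], p21 ↦ [p18=p21].
For each subset V ⊆ X/∼, compute π^{-1}(V) ⊆ X and check whether π^{-1}(V) ∈ τ. V is open in τ_Q iff π^{-1}(V) ∈ τ.
  V = {}: π^{-1}(V) = ∅ ∈ τ ✓.
  V = {[p18=p21]}: π^{-1}(V) = {p18, p21} ∉ τ ✗.
  V = {[p19=p20]}: π^{-1}(V) = {p19, p20} ∉ τ ✗.
  V = {[p18=p21], [p19=p20]}: π^{-1}(V) = {p18, p19, p20, p21} ∈ τ ✓.
Open sets in the quotient: τ_Q = {{}, {[p18=p21], [p19=p20]}} (2 elements).


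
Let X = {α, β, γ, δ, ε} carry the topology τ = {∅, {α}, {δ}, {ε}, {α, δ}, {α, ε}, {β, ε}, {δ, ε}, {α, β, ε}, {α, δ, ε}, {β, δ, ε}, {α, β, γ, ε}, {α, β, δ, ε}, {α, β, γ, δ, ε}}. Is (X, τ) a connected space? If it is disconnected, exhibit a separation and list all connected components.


(X, τ) is disconnected; components = [{δ}, {α, β, γ, ε}].

Find clopen sets (U ∈ τ with X ∖ U ∈ τ):
  U = ∅, X ∖ U = {α, β, γ, δ, ε} — both open, so U is clopen.
  U = {δ}, X ∖ U = {α, β, γ, ε} — both open, so U is clopen.
  U = {α, β, γ, ε}, X ∖ U = {δ} — both open, so U is clopen.
  U = {α, β, γ, δ, ε}, X ∖ U = ∅ — both open, so U is clopen.
Nontrivial clopen(s) exist: e.g. {α, β, γ, ε}. So (X, τ) is disconnected.
Compute connected components by grouping points that agree on all clopens:
  component: {δ}
  component: {α, β, γ, ε}


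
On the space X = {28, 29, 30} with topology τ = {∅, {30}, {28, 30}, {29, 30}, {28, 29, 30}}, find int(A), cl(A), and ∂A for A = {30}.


int(A) = {30}, cl(A) = {28, 29, 30}, ∂A = {28, 29}.

Closed sets in (X, τ) are complements of opens:
  closed(X, τ) = {∅, {28}, {29}, {28, 29}, {28, 29, 30}}.
int(A) = ⋃ {U ∈ τ : U ⊆ A}. Opens contained in A: ∅, {30}.
Taking the union of these: int(A) = {30}.
cl(A) = ⋂ {C closed : A ⊆ C}. Closed sets containing A: {28, 29, 30}.
Intersecting these: cl(A) = {28, 29, 30}.
∂A = cl(A) ∖ int(A) = {28, 29, 30} ∖ {30} = {28, 29}.


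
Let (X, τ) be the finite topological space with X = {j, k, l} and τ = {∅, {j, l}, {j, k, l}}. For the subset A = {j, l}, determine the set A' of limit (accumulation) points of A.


A' = {j, k, l}

For each x ∈ X, list the open sets U ∈ τ with x ∈ U, then check whether U ∩ (A ∖ {x}) ≠ ∅ for every such U.
  x = j: opens ∋ x are {j, l}, {j, k, l}; each meets A ∖ {j}, so x IS a limit point.
  x = k: opens ∋ x are {j, k, l}; each meets A ∖ {k}, so x IS a limit point.
  x = l: opens ∋ x are {j, l}, {j, k, l}; each meets A ∖ {l}, so x IS a limit point.
Collecting: A' = {j, k, l}.


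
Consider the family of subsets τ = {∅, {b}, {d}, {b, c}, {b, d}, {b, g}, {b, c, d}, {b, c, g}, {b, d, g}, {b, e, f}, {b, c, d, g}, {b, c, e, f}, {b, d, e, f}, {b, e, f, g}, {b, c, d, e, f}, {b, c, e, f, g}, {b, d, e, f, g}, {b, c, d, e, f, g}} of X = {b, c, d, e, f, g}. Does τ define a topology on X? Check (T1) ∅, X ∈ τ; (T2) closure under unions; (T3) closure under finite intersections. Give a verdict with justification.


τ IS a topology on X.

Axiom (T1): ∅ ∈ τ? Yes; X ∈ τ? Yes.
Axiom (T2/T3): check pairwise unions and intersections of members of τ.
All pairwise intersections and unions checked — each lies in τ. Therefore τ satisfies (T1), (T2), (T3): it IS a topology on X.


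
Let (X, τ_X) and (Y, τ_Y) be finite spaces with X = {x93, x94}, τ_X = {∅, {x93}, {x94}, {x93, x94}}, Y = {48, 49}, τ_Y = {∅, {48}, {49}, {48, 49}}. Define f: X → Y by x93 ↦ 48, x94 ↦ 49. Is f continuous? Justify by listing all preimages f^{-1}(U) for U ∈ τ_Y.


f IS continuous.

Compute f^{-1}(U) for each U ∈ τ_Y:
  U = ∅: f^{-1}(U) = ∅ ∈ τ_X ✓.
  U = {48}: f^{-1}(U) = {x93} ∈ τ_X ✓.
  U = {49}: f^{-1}(U) = {x94} ∈ τ_X ✓.
  U = {48, 49}: f^{-1}(U) = {x93, x94} ∈ τ_X ✓.
Every preimage lies in τ_X, so f IS continuous.


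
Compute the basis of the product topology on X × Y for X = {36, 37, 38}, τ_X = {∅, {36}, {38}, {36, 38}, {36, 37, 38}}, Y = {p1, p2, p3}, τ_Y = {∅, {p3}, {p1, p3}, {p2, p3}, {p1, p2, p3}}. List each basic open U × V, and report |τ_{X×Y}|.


Basis B = {∅ × ∅, {36} × {p3}, {38} × {p3}, {36} × {p1, p3}, {36} × {p2, p3}, {36, 38} × {p3}, {38} × {p1, p3}, {38} × {p2, p3}, {36} × {p1, p2, p3}, {36, 37, 38} × {p3}, {38} × {p1, p2, p3}, {36, 38} × {p1, p3}, {36, 38} × {p2, p3}, {36, 38} × {p1, p2, p3}, {36, 37, 38} × {p1, p3}, {36, 37, 38} × {p2, p3}, {36, 37, 38} × {p1, p2, p3}}; |τ_{X×Y}| = 50.

Enumerate products U × V with U ∈ τ_X, V ∈ τ_Y (deduplicated):
  ∅ × ∅ = {} (∅)
  {36} × {p3} = {(36,p3)}
  {38} × {p3} = {(38,p3)}
  {36} × {p1, p3} = {(36,p1), (36,p3)}
  {36} × {p2, p3} = {(36,p2), (36,p3)}
  {36, 38} × {p3} = {(36,p3), (38,p3)}
  {38} × {p1, p3} = {(38,p1), (38,p3)}
  {38} × {p2, p3} = {(38,p2), (38,p3)}
  {36} × {p1, p2, p3} = {(36,p1), (36,p2), (36,p3)}
  {36, 37, 38} × {p3} = {(36,p3), (37,p3), (38,p3)}
  {38} × {p1, p2, p3} = {(38,p1), (38,p2), (38,p3)}
  {36, 38} × {p1, p3} = {(36,p1), (36,p3), (38,p1), (38,p3)}
  {36, 38} × {p2, p3} = {(36,p2), (36,p3), (38,p2), (38,p3)}
  {36, 38} × {p1, p2, p3} = {(36,p1), (36,p2), (36,p3), (38,p1), (38,p2), (38,p3)}
  {36, 37, 38} × {p1, p3} = {(36,p1), (36,p3), (37,p1), (37,p3), (38,p1), (38,p3)}
  {36, 37, 38} × {p2, p3} = {(36,p2), (36,p3), (37,p2), (37,p3), (38,p2), (38,p3)}
  {36, 37, 38} × {p1, p2, p3} = {(36,p1), (36,p2), (36,p3), (37,p1), (37,p2), (37,p3), (38,p1), (38,p2), (38,p3)}
These 17 distinct sets form the basis B.
Close under arbitrary unions to get τ_{X×Y}; counting gives |τ_{X×Y}| = 50.


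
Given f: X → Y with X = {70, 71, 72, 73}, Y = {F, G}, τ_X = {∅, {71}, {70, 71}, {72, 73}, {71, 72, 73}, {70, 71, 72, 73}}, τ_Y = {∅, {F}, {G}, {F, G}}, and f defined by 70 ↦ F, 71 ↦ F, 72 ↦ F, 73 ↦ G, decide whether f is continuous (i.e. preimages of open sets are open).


f is NOT continuous.

Compute f^{-1}(U) for each U ∈ τ_Y:
  U = ∅: f^{-1}(U) = ∅ ∈ τ_X ✓.
  U = {F}: f^{-1}(U) = {70, 71, 72} ∉ τ_X ✗.
  U = {G}: f^{-1}(U) = {73} ∉ τ_X ✗.
  U = {F, G}: f^{-1}(U) = {70, 71, 72, 73} ∈ τ_X ✓.
Found U = {F} with f^{-1}(U) = {70, 71, 72} not in τ_X. Therefore f is NOT continuous.


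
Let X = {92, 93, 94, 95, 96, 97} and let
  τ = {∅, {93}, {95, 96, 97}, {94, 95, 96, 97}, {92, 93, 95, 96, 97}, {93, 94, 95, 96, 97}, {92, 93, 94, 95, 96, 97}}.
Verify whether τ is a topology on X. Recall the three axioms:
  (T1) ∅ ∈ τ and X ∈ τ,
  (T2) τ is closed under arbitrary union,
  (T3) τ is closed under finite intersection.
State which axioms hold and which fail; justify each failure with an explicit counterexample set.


τ is NOT a topology on X.

Axiom (T1): ∅ ∈ τ? Yes; X ∈ τ? Yes.
Axiom (T2/T3): check pairwise unions and intersections of members of τ.
Counterexample for (T2): {93} ∪ {95, 96, 97} = {93, 95, 96, 97} ∉ τ. Therefore τ is NOT a topology.


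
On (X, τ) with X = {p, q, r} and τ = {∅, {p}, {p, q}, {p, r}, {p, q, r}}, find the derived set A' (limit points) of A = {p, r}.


A' = {q, r}

For each x ∈ X, list the open sets U ∈ τ with x ∈ U, then check whether U ∩ (A ∖ {x}) ≠ ∅ for every such U.
  x = p: open {p} ∋ x has {p} ∩ (A ∖ {p}) = ∅, so x is NOT a limit point.
  x = q: opens ∋ x are {p, q}, {p, q, r}; each meets A ∖ {q}, so x IS a limit point.
  x = r: opens ∋ x are {p, r}, {p, q, r}; each meets A ∖ {r}, so x IS a limit point.
Collecting: A' = {q, r}.


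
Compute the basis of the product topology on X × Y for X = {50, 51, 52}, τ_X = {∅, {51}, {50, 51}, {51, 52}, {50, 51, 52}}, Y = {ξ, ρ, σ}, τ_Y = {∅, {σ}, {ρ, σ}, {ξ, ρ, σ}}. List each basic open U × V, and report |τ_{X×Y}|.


Basis B = {∅ × ∅, {51} × {σ}, {50, 51} × {σ}, {51} × {ρ, σ}, {51, 52} × {σ}, {50, 51, 52} × {σ}, {51} × {ξ, ρ, σ}, {50, 51} × {ρ, σ}, {51, 52} × {ρ, σ}, {50, 51} × {ξ, ρ, σ}, {50, 51, 52} × {ρ, σ}, {51, 52} × {ξ, ρ, σ}, {50, 51, 52} × {ξ, ρ, σ}}; |τ_{X×Y}| = 30.

Enumerate products U × V with U ∈ τ_X, V ∈ τ_Y (deduplicated):
  ∅ × ∅ = {} (∅)
  {51} × {σ} = {(51,σ)}
  {50, 51} × {σ} = {(50,σ), (51,σ)}
  {51} × {ρ, σ} = {(51,ρ), (51,σ)}
  {51, 52} × {σ} = {(51,σ), (52,σ)}
  {50, 51, 52} × {σ} = {(50,σ), (51,σ), (52,σ)}
  {51} × {ξ, ρ, σ} = {(51,ξ), (51,ρ), (51,σ)}
  {50, 51} × {ρ, σ} = {(50,ρ), (50,σ), (51,ρ), (51,σ)}
  {51, 52} × {ρ, σ} = {(51,ρ), (51,σ), (52,ρ), (52,σ)}
  {50, 51} × {ξ, ρ, σ} = {(50,ξ), (50,ρ), (50,σ), (51,ξ), (51,ρ), (51,σ)}
  {50, 51, 52} × {ρ, σ} = {(50,ρ), (50,σ), (51,ρ), (51,σ), (52,ρ), (52,σ)}
  {51, 52} × {ξ, ρ, σ} = {(51,ξ), (51,ρ), (51,σ), (52,ξ), (52,ρ), (52,σ)}
  {50, 51, 52} × {ξ, ρ, σ} = {(50,ξ), (50,ρ), (50,σ), (51,ξ), (51,ρ), (51,σ), (52,ξ), (52,ρ), (52,σ)}
These 13 distinct sets form the basis B.
Close under arbitrary unions to get τ_{X×Y}; counting gives |τ_{X×Y}| = 30.


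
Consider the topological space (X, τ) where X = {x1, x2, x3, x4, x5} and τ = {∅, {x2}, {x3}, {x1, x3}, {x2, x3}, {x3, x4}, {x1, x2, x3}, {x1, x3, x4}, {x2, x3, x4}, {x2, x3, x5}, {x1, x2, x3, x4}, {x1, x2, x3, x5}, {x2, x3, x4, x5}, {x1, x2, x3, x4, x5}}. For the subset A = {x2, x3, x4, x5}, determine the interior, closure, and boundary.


int(A) = {x2, x3, x4, x5}, cl(A) = {x1, x2, x3, x4, x5}, ∂A = {x1}.

Closed sets in (X, τ) are complements of opens:
  closed(X, τ) = {∅, {x1}, {x4}, {x5}, {x1, x4}, {x1, x5}, {x2, x5}, {x4, x5}, {x1, x2, x5}, {x1, x4, x5}, {x2, x4, x5}, {x1, x2, x4, x5}, {x1, x3, x4, x5}, {x1, x2, x3, x4, x5}}.
int(A) = ⋃ {U ∈ τ : U ⊆ A}. Opens contained in A: ∅, {x2}, {x3}, {x2, x3}, {x3, x4}, {x2, x3, x4}, {x2, x3, x5}, {x2, x3, x4, x5}.
Taking the union of these: int(A) = {x2, x3, x4, x5}.
cl(A) = ⋂ {C closed : A ⊆ C}. Closed sets containing A: {x1, x2, x3, x4, x5}.
Intersecting these: cl(A) = {x1, x2, x3, x4, x5}.
∂A = cl(A) ∖ int(A) = {x1, x2, x3, x4, x5} ∖ {x2, x3, x4, x5} = {x1}.


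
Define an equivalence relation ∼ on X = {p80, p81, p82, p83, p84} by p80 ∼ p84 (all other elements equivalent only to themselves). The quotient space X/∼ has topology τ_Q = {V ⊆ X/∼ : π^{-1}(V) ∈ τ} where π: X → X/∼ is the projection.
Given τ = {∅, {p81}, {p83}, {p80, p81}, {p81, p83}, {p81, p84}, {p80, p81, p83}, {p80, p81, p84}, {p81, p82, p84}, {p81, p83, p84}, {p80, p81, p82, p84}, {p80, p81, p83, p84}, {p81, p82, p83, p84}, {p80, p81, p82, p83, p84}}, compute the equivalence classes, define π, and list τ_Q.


X/∼ = {[p80=p84], [p81], [p82], [p83]}; |τ_Q| = 8.

Equivalence classes: [p80=p84], [p81], [p82], [p83].
Quotient map π: X → X/∼ sends p80 ↦ [p80=p84], p81 ↦ [p81], p82 ↦ [p82], p83 ↦ [p83], p84 ↦ [p80=p84].
For each subset V ⊆ X/∼, compute π^{-1}(V) ⊆ X and check whether π^{-1}(V) ∈ τ. V is open in τ_Q iff π^{-1}(V) ∈ τ.
  V = {}: π^{-1}(V) = ∅ ∈ τ ✓.
  V = {[p80=p84]}: π^{-1}(V) = {p80, p84} ∉ τ ✗.
  V = {[p81]}: π^{-1}(V) = {p81} ∈ τ ✓.
  V = {[p80=p84], [p81]}: π^{-1}(V) = {p80, p81, p84} ∈ τ ✓.
  V = {[p82]}: π^{-1}(V) = {p82} ∉ τ ✗.
  V = {[p80=p84], [p82]}: π^{-1}(V) = {p80, p82, p84} ∉ τ ✗.
  V = {[p81], [p82]}: π^{-1}(V) = {p81, p82} ∉ τ ✗.
  V = {[p80=p84], [p81], [p82]}: π^{-1}(V) = {p80, p81, p82, p84} ∈ τ ✓.
  V = {[p83]}: π^{-1}(V) = {p83} ∈ τ ✓.
  V = {[p80=p84], [p83]}: π^{-1}(V) = {p80, p83, p84} ∉ τ ✗.
  V = {[p81], [p83]}: π^{-1}(V) = {p81, p83} ∈ τ ✓.
  V = {[p80=p84], [p81], [p83]}: π^{-1}(V) = {p80, p81, p83, p84} ∈ τ ✓.
  V = {[p82], [p83]}: π^{-1}(V) = {p82, p83} ∉ τ ✗.
  V = {[p80=p84], [p82], [p83]}: π^{-1}(V) = {p80, p82, p83, p84} ∉ τ ✗.
  V = {[p81], [p82], [p83]}: π^{-1}(V) = {p81, p82, p83} ∉ τ ✗.
  V = {[p80=p84], [p81], [p82], [p83]}: π^{-1}(V) = {p80, p81, p82, p83, p84} ∈ τ ✓.
Open sets in the quotient: τ_Q = {{}, {[p81]}, {[p80=p84], [p81]}, {[p80=p84], [p81], [p82]}, {[p83]}, {[p81], [p83]}, {[p80=p84], [p81], [p83]}, {[p80=p84], [p81], [p82], [p83]}} (8 elements).


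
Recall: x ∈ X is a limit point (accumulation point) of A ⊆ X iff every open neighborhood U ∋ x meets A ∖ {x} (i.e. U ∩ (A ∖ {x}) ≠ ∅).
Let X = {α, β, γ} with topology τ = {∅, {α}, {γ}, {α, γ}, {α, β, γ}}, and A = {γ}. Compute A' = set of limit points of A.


A' = {β}

For each x ∈ X, list the open sets U ∈ τ with x ∈ U, then check whether U ∩ (A ∖ {x}) ≠ ∅ for every such U.
  x = α: open {α} ∋ x has {α} ∩ (A ∖ {α}) = ∅, so x is NOT a limit point.
  x = β: opens ∋ x are {α, β, γ}; each meets A ∖ {β}, so x IS a limit point.
  x = γ: open {γ} ∋ x has {γ} ∩ (A ∖ {γ}) = ∅, so x is NOT a limit point.
Collecting: A' = {β}.


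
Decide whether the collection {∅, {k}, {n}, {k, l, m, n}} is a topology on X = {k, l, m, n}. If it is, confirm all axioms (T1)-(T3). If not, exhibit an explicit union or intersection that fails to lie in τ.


τ is NOT a topology on X.

Axiom (T1): ∅ ∈ τ? Yes; X ∈ τ? Yes.
Axiom (T2/T3): check pairwise unions and intersections of members of τ.
Counterexample for (T2): {k} ∪ {n} = {k, n} ∉ τ. Therefore τ is NOT a topology.


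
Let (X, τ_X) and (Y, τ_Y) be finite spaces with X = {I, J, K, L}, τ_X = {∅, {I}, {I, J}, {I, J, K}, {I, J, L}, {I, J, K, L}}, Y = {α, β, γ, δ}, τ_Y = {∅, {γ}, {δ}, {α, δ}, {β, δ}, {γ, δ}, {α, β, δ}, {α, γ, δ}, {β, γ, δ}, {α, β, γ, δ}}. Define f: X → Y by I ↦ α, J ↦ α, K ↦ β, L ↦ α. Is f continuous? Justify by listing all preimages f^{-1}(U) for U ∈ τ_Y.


f is NOT continuous.

Compute f^{-1}(U) for each U ∈ τ_Y:
  U = ∅: f^{-1}(U) = ∅ ∈ τ_X ✓.
  U = {γ}: f^{-1}(U) = ∅ ∈ τ_X ✓.
  U = {δ}: f^{-1}(U) = ∅ ∈ τ_X ✓.
  U = {α, δ}: f^{-1}(U) = {I, J, L} ∈ τ_X ✓.
  U = {β, δ}: f^{-1}(U) = {K} ∉ τ_X ✗.
  U = {γ, δ}: f^{-1}(U) = ∅ ∈ τ_X ✓.
  U = {α, β, δ}: f^{-1}(U) = {I, J, K, L} ∈ τ_X ✓.
  U = {α, γ, δ}: f^{-1}(U) = {I, J, L} ∈ τ_X ✓.
  U = {β, γ, δ}: f^{-1}(U) = {K} ∉ τ_X ✗.
  U = {α, β, γ, δ}: f^{-1}(U) = {I, J, K, L} ∈ τ_X ✓.
Found U = {β, δ} with f^{-1}(U) = {K} not in τ_X. Therefore f is NOT continuous.


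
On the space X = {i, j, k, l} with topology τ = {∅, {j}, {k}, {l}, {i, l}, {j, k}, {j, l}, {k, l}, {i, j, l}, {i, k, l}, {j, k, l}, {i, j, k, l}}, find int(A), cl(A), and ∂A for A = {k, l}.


int(A) = {k, l}, cl(A) = {i, k, l}, ∂A = {i}.

Closed sets in (X, τ) are complements of opens:
  closed(X, τ) = {∅, {i}, {j}, {k}, {i, j}, {i, k}, {i, l}, {j, k}, {i, j, k}, {i, j, l}, {i, k, l}, {i, j, k, l}}.
int(A) = ⋃ {U ∈ τ : U ⊆ A}. Opens contained in A: ∅, {k}, {l}, {k, l}.
Taking the union of these: int(A) = {k, l}.
cl(A) = ⋂ {C closed : A ⊆ C}. Closed sets containing A: {i, k, l}, {i, j, k, l}.
Intersecting these: cl(A) = {i, k, l}.
∂A = cl(A) ∖ int(A) = {i, k, l} ∖ {k, l} = {i}.


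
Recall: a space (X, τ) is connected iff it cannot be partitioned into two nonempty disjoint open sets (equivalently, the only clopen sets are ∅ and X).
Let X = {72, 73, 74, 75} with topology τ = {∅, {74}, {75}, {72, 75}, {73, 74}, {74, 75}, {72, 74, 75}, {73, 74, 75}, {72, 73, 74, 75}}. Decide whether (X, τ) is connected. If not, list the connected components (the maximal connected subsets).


(X, τ) is disconnected; components = [{72, 75}, {73, 74}].

Find clopen sets (U ∈ τ with X ∖ U ∈ τ):
  U = ∅, X ∖ U = {72, 73, 74, 75} — both open, so U is clopen.
  U = {72, 75}, X ∖ U = {73, 74} — both open, so U is clopen.
  U = {73, 74}, X ∖ U = {72, 75} — both open, so U is clopen.
  U = {72, 73, 74, 75}, X ∖ U = ∅ — both open, so U is clopen.
Nontrivial clopen(s) exist: e.g. {72, 75}. So (X, τ) is disconnected.
Compute connected components by grouping points that agree on all clopens:
  component: {72, 75}
  component: {73, 74}


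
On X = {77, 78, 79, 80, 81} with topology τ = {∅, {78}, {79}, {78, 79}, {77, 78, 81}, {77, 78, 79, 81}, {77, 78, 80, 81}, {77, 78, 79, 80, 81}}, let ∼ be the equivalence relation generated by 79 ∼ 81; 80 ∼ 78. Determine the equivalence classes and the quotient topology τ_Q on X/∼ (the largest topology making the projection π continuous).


X/∼ = {[77], [78=80], [79=81]}; |τ_Q| = 2.

Equivalence classes: [77], [78=80], [79=81].
Quotient map π: X → X/∼ sends 77 ↦ [77], 78 ↦ [78=80], 79 ↦ [79=81], 80 ↦ [78=80], 81 ↦ [79=81].
For each subset V ⊆ X/∼, compute π^{-1}(V) ⊆ X and check whether π^{-1}(V) ∈ τ. V is open in τ_Q iff π^{-1}(V) ∈ τ.
  V = {}: π^{-1}(V) = ∅ ∈ τ ✓.
  V = {[77]}: π^{-1}(V) = {77} ∉ τ ✗.
  V = {[78=80]}: π^{-1}(V) = {78, 80} ∉ τ ✗.
  V = {[77], [78=80]}: π^{-1}(V) = {77, 78, 80} ∉ τ ✗.
  V = {[79=81]}: π^{-1}(V) = {79, 81} ∉ τ ✗.
  V = {[77], [79=81]}: π^{-1}(V) = {77, 79, 81} ∉ τ ✗.
  V = {[78=80], [79=81]}: π^{-1}(V) = {78, 79, 80, 81} ∉ τ ✗.
  V = {[77], [78=80], [79=81]}: π^{-1}(V) = {77, 78, 79, 80, 81} ∈ τ ✓.
Open sets in the quotient: τ_Q = {{}, {[77], [78=80], [79=81]}} (2 elements).


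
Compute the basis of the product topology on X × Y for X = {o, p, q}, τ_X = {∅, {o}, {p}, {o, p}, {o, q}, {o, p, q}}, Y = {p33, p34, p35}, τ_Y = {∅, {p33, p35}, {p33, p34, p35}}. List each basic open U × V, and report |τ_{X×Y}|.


Basis B = {∅ × ∅, {o} × {p33, p35}, {p} × {p33, p35}, {o} × {p33, p34, p35}, {p} × {p33, p34, p35}, {o, p} × {p33, p35}, {o, q} × {p33, p35}, {o, p} × {p33, p34, p35}, {o, q} × {p33, p34, p35}, {o, p, q} × {p33, p35}, {o, p, q} × {p33, p34, p35}}; |τ_{X×Y}| = 18.

Enumerate products U × V with U ∈ τ_X, V ∈ τ_Y (deduplicated):
  ∅ × ∅ = {} (∅)
  {o} × {p33, p35} = {(o,p33), (o,p35)}
  {p} × {p33, p35} = {(p,p33), (p,p35)}
  {o} × {p33, p34, p35} = {(o,p33), (o,p34), (o,p35)}
  {p} × {p33, p34, p35} = {(p,p33), (p,p34), (p,p35)}
  {o, p} × {p33, p35} = {(o,p33), (o,p35), (p,p33), (p,p35)}
  {o, q} × {p33, p35} = {(o,p33), (o,p35), (q,p33), (q,p35)}
  {o, p} × {p33, p34, p35} = {(o,p33), (o,p34), (o,p35), (p,p33), (p,p34), (p,p35)}
  {o, q} × {p33, p34, p35} = {(o,p33), (o,p34), (o,p35), (q,p33), (q,p34), (q,p35)}
  {o, p, q} × {p33, p35} = {(o,p33), (o,p35), (p,p33), (p,p35), (q,p33), (q,p35)}
  {o, p, q} × {p33, p34, p35} = {(o,p33), (o,p34), (o,p35), (p,p33), (p,p34), (p,p35), (q,p33), (q,p34), (q,p35)}
These 11 distinct sets form the basis B.
Close under arbitrary unions to get τ_{X×Y}; counting gives |τ_{X×Y}| = 18.


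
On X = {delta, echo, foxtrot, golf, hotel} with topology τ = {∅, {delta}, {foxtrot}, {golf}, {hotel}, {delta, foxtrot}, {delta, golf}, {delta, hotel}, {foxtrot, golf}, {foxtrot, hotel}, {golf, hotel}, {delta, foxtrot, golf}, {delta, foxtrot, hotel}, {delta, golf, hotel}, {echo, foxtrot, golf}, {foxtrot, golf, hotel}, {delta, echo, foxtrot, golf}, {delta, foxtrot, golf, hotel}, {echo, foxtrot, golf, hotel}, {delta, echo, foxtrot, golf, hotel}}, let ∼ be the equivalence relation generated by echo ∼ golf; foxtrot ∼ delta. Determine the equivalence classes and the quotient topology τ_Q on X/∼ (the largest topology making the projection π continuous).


X/∼ = {[delta=foxtrot], [echo=golf], [hotel]}; |τ_Q| = 6.

Equivalence classes: [delta=foxtrot], [echo=golf], [hotel].
Quotient map π: X → X/∼ sends delta ↦ [delta=foxtrot], echo ↦ [echo=golf], foxtrot ↦ [delta=foxtrot], golf ↦ [echo=golf], hotel ↦ [hotel].
For each subset V ⊆ X/∼, compute π^{-1}(V) ⊆ X and check whether π^{-1}(V) ∈ τ. V is open in τ_Q iff π^{-1}(V) ∈ τ.
  V = {}: π^{-1}(V) = ∅ ∈ τ ✓.
  V = {[delta=foxtrot]}: π^{-1}(V) = {delta, foxtrot} ∈ τ ✓.
  V = {[echo=golf]}: π^{-1}(V) = {echo, golf} ∉ τ ✗.
  V = {[delta=foxtrot], [echo=golf]}: π^{-1}(V) = {delta, echo, foxtrot, golf} ∈ τ ✓.
  V = {[hotel]}: π^{-1}(V) = {hotel} ∈ τ ✓.
  V = {[delta=foxtrot], [hotel]}: π^{-1}(V) = {delta, foxtrot, hotel} ∈ τ ✓.
  V = {[echo=golf], [hotel]}: π^{-1}(V) = {echo, golf, hotel} ∉ τ ✗.
  V = {[delta=foxtrot], [echo=golf], [hotel]}: π^{-1}(V) = {delta, echo, foxtrot, golf, hotel} ∈ τ ✓.
Open sets in the quotient: τ_Q = {{}, {[delta=foxtrot]}, {[delta=foxtrot], [echo=golf]}, {[hotel]}, {[delta=foxtrot], [hotel]}, {[delta=foxtrot], [echo=golf], [hotel]}} (6 elements).


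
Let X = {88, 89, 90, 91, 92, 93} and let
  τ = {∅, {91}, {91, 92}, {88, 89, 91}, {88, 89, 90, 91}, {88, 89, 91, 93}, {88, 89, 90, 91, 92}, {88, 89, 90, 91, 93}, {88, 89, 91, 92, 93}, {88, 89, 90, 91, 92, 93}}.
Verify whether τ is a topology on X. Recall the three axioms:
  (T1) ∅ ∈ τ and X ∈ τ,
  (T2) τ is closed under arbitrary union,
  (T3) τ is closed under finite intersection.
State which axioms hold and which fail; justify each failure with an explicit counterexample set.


τ is NOT a topology on X.

Axiom (T1): ∅ ∈ τ? Yes; X ∈ τ? Yes.
Axiom (T2/T3): check pairwise unions and intersections of members of τ.
Counterexample for (T2): {91, 92} ∪ {88, 89, 91} = {88, 89, 91, 92} ∉ τ. Therefore τ is NOT a topology.


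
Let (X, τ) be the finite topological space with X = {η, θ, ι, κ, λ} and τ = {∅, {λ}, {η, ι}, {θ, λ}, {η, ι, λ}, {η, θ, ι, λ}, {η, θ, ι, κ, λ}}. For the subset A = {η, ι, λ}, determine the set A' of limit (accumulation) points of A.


A' = {η, θ, ι, κ}

For each x ∈ X, list the open sets U ∈ τ with x ∈ U, then check whether U ∩ (A ∖ {x}) ≠ ∅ for every such U.
  x = η: opens ∋ x are {η, ι}, {η, ι, λ}, {η, θ, ι, λ}, {η, θ, ι, κ, λ}; each meets A ∖ {η}, so x IS a limit point.
  x = θ: opens ∋ x are {θ, λ}, {η, θ, ι, λ}, {η, θ, ι, κ, λ}; each meets A ∖ {θ}, so x IS a limit point.
  x = ι: opens ∋ x are {η, ι}, {η, ι, λ}, {η, θ, ι, λ}, {η, θ, ι, κ, λ}; each meets A ∖ {ι}, so x IS a limit point.
  x = κ: opens ∋ x are {η, θ, ι, κ, λ}; each meets A ∖ {κ}, so x IS a limit point.
  x = λ: open {λ} ∋ x has {λ} ∩ (A ∖ {λ}) = ∅, so x is NOT a limit point.
Collecting: A' = {η, θ, ι, κ}.
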